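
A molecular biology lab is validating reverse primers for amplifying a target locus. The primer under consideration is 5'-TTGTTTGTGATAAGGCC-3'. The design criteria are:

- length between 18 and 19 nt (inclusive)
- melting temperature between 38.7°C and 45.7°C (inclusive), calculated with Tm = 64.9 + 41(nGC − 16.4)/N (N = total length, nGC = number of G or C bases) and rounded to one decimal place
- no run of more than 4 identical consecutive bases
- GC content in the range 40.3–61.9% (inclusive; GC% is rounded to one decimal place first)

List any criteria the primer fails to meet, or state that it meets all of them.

Fails: length.

Base counts: A=3, T=7, G=5, C=2 (length 17).
length: length 17, outside 18–19 ✗
Tm: Tm = 64.9 + 41·(7 − 16.4)/17 = 42.2°C ✓
homopolymer run: longest run = 3 ✓
GC content: GC 7/17 = 41.2% ✓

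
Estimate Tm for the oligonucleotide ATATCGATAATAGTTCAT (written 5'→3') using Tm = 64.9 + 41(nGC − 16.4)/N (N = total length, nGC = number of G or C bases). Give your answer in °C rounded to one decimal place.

Base counts: A=7, T=7, G=2, C=2; G+C = 4, N = 18.
Tm = 64.9 + 41·(4 − 16.4)/18 = 64.9 + -508.40/18 = 36.7°C.

36.7°C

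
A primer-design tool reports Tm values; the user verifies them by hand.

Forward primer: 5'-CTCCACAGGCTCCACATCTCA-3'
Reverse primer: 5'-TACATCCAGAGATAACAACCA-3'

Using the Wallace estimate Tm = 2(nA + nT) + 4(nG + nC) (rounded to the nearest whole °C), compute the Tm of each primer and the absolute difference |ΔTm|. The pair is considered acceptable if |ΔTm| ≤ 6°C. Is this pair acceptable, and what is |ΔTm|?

|ΔTm| = 8°C; the pair is not acceptable.

Forward: A=5 T=4 G=2 C=10 → Tm = 2·9 + 4·12 = 66°C.
Reverse: A=10 T=3 G=2 C=6 → Tm = 2·13 + 4·8 = 58°C.
|ΔTm| = |66 − 58| = 8°C, > 6°C.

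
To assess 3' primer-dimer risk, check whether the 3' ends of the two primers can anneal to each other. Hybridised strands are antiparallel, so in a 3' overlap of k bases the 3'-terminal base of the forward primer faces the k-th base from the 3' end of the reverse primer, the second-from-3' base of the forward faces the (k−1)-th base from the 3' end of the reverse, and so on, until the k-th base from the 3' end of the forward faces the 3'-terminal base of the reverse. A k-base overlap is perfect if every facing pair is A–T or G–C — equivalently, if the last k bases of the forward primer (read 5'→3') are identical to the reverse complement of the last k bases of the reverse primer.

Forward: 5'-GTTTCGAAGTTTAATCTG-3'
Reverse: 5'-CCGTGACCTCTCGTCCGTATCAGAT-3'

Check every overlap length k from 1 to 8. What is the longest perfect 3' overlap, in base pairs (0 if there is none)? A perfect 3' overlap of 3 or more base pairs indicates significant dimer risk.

Longest perfect overlap: 5 complementary base pairs; significant dimer risk (threshold 3).

Last 8 bases (5'→3') — forward …TTAATCTG, reverse …TATCAGAT.
Reverse complement of the reverse primer's last 8 bases: ATCTGATA; its first k bases are the reverse complement of the reverse primer's last k bases, so a perfect k-base overlap needs the forward primer's last k bases to equal them.
Comparing (forward last k vs required): k=1: G vs A ✗; k=2: TG vs AT ✗; k=3: CTG vs ATC ✗; k=4: TCTG vs ATCT ✗; k=5: ATCTG vs ATCTG ✓; k=6: AATCTG vs ATCTGA ✗; k=7: TAATCTG vs ATCTGAT ✗; k=8: TTAATCTG vs ATCTGATA ✗.
Only k = 5 is perfect, so the longest perfect 3' overlap is 5.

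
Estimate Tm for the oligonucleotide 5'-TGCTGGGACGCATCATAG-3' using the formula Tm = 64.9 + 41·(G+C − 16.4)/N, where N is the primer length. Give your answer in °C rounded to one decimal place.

50.3°C

Base counts: A=4, T=4, G=6, C=4; G+C = 10, N = 18.
Tm = 64.9 + 41·(10 − 16.4)/18 = 64.9 + -262.40/18 = 50.3°C.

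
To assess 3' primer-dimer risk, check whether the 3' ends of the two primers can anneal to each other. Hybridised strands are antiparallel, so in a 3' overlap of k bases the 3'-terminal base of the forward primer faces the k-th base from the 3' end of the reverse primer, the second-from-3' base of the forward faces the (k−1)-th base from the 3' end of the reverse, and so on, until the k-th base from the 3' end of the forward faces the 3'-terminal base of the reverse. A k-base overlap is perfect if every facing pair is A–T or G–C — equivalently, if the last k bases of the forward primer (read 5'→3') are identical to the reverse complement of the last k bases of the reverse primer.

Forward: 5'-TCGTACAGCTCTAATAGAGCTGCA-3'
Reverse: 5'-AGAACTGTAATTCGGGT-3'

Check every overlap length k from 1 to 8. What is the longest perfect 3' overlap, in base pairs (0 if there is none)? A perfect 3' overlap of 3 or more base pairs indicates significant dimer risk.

Last 8 bases (5'→3') — forward …GAGCTGCA, reverse …ATTCGGGT.
Reverse complement of the reverse primer's last 8 bases: ACCCGAAT; its first k bases are the reverse complement of the reverse primer's last k bases, so a perfect k-base overlap needs the forward primer's last k bases to equal them.
Comparing (forward last k vs required): k=1: A vs A ✓; k=2: CA vs AC ✗; k=3: GCA vs ACC ✗; k=4: TGCA vs ACCC ✗; k=5: CTGCA vs ACCCG ✗; k=6: GCTGCA vs ACCCGA ✗; k=7: AGCTGCA vs ACCCGAA ✗; k=8: GAGCTGCA vs ACCCGAAT ✗.
Only k = 1 is perfect, so the longest perfect 3' overlap is 1.

Longest perfect overlap: 1 complementary base pair; below the dimer-risk threshold (threshold 3).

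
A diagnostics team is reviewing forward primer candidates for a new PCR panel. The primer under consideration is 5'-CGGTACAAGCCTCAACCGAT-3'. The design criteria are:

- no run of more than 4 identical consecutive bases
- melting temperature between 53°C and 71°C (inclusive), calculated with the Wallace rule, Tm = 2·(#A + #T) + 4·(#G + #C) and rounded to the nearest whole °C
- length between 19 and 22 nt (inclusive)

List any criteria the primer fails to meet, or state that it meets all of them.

Meets all criteria.

Base counts: A=6, T=3, G=4, C=7 (length 20).
homopolymer run: longest run = 2 ✓
Tm: Tm = 2·9 + 4·11 = 62°C ✓
length: length 20 ✓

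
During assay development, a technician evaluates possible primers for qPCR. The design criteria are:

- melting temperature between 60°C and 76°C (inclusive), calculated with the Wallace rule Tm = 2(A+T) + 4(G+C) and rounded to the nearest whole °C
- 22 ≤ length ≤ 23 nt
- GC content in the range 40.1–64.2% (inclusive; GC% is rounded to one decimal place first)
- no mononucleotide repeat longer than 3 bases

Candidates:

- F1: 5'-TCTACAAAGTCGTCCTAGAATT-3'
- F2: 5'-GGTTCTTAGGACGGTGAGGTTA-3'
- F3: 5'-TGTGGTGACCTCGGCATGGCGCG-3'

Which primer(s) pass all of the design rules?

F2 only.

F1 (22 nt, A=7 T=7 G=3 C=5): Tm = 2·14 + 4·8 = 60°C ✓; length 22 ✓; GC 8/22 = 36.4%, outside 40.1–64.2% ✗; longest run = 3 ✓ — fails.
F2 (22 nt, A=4 T=7 G=9 C=2): Tm = 2·11 + 4·11 = 66°C ✓; length 22 ✓; GC 11/22 = 50.0% ✓; longest run = 2 ✓ — passes.
F3 (23 nt, A=2 T=5 G=10 C=6): Tm = 2·7 + 4·16 = 78°C, outside 60–76°C ✗; length 23 ✓; GC 16/23 = 69.6%, outside 40.1–64.2% ✗; longest run = 2 ✓ — fails.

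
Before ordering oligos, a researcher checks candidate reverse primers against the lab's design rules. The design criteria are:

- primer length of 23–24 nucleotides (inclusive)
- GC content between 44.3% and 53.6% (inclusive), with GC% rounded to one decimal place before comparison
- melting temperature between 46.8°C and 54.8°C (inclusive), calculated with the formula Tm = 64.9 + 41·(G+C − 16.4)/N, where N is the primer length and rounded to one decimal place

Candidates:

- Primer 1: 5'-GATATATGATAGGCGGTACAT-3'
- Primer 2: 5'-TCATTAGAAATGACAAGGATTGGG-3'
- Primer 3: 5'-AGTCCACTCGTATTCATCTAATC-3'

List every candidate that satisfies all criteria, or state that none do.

None of the candidates satisfy all criteria.

Primer 1 (21 nt, A=7 T=6 G=6 C=2): length 21, outside 23–24 ✗; GC 8/21 = 38.1%, outside 44.3–53.6% ✗; Tm = 64.9 + 41·(8 − 16.4)/21 = 48.5°C ✓ — fails.
Primer 2 (24 nt, A=9 T=6 G=7 C=2): length 24 ✓; GC 9/24 = 37.5%, outside 44.3–53.6% ✗; Tm = 64.9 + 41·(9 − 16.4)/24 = 52.3°C ✓ — fails.
Primer 3 (23 nt, A=6 T=8 G=2 C=7): length 23 ✓; GC 9/23 = 39.1%, outside 44.3–53.6% ✗; Tm = 64.9 + 41·(9 − 16.4)/23 = 51.7°C ✓ — fails.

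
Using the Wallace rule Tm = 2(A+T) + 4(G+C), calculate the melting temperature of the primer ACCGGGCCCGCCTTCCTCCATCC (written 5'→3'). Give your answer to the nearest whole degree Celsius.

80°C

Base counts: A=2, T=4, G=4, C=13 (length 23).
Tm = 2·(2+4) + 4·(4+13) = 2·6 + 4·17 = 12 + 68 = 80°C.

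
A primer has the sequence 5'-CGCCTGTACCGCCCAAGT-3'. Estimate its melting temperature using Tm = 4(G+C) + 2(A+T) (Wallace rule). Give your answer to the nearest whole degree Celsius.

60°C

Base counts: A=3, T=3, G=4, C=8 (length 18).
Tm = 2·(3+3) + 4·(4+8) = 2·6 + 4·12 = 12 + 48 = 60°C.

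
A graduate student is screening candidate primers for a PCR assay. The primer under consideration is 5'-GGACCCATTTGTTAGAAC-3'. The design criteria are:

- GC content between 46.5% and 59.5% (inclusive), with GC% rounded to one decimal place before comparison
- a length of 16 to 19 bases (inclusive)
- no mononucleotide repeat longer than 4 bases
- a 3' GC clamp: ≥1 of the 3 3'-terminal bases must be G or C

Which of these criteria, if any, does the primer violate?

Base counts: A=5, T=5, G=4, C=4 (length 18).
GC content: GC 8/18 = 44.4%, outside 46.5–59.5% ✗
length: length 18 ✓
homopolymer run: longest run = 3 ✓
GC clamp: 3' end AAC has 1 G/C ✓

Fails: GC content.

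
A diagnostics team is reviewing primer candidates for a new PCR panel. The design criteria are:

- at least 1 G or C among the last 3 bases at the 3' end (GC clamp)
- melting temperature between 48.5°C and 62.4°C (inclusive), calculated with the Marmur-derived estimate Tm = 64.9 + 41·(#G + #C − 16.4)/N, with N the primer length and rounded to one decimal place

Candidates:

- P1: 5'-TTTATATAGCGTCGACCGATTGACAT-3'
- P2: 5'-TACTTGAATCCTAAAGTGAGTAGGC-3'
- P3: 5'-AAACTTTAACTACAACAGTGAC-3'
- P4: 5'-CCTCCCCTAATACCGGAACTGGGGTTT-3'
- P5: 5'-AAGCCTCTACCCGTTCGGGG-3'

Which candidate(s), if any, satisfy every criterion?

P1 (26 nt, A=7 T=9 G=5 C=5): 3' end CAT has 1 G/C ✓; Tm = 64.9 + 41·(10 − 16.4)/26 = 54.8°C ✓ — passes.
P2 (25 nt, A=8 T=7 G=6 C=4): 3' end GGC has 3 G/C ✓; Tm = 64.9 + 41·(10 − 16.4)/25 = 54.4°C ✓ — passes.
P3 (22 nt, A=10 T=5 G=2 C=5): 3' end GAC has 2 G/C ✓; Tm = 64.9 + 41·(7 − 16.4)/22 = 47.4°C, outside 48.5–62.4°C ✗ — fails.
P4 (27 nt, A=5 T=7 G=6 C=9): 3' end TTT has 0 G/C, need ≥1 ✗; Tm = 64.9 + 41·(15 − 16.4)/27 = 62.8°C, outside 48.5–62.4°C ✗ — fails.
P5 (20 nt, A=3 T=4 G=6 C=7): 3' end GGG has 3 G/C ✓; Tm = 64.9 + 41·(13 − 16.4)/20 = 57.9°C ✓ — passes.

P1, P2 and P5.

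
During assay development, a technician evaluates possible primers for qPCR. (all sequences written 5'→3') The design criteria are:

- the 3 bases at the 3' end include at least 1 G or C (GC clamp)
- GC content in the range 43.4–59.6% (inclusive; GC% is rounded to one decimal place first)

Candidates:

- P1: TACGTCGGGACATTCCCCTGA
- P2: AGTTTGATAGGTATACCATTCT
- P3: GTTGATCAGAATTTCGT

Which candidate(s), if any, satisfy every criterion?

P1 (21 nt, A=4 T=5 G=5 C=7): 3' end TGA has 1 G/C ✓; GC 12/21 = 57.1% ✓ — passes.
P2 (22 nt, A=6 T=9 G=4 C=3): 3' end TCT has 1 G/C ✓; GC 7/22 = 31.8%, outside 43.4–59.6% ✗ — fails.
P3 (17 nt, A=4 T=7 G=4 C=2): 3' end CGT has 2 G/C ✓; GC 6/17 = 35.3%, outside 43.4–59.6% ✗ — fails.

P1 only.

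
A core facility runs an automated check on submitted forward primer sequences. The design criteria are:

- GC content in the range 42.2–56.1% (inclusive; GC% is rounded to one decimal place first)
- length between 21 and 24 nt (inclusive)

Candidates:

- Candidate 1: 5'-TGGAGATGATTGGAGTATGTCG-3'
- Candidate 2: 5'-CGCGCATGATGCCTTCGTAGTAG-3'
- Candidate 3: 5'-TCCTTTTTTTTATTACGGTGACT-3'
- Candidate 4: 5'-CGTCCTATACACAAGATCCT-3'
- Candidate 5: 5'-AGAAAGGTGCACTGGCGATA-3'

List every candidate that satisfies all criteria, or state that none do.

Candidate 1 (22 nt, A=5 T=7 G=9 C=1): GC 10/22 = 45.5% ✓; length 22 ✓ — passes.
Candidate 2 (23 nt, A=4 T=6 G=7 C=6): GC 13/23 = 56.5%, outside 42.2–56.1% ✗; length 23 ✓ — fails.
Candidate 3 (23 nt, A=3 T=13 G=3 C=4): GC 7/23 = 30.4%, outside 42.2–56.1% ✗; length 23 ✓ — fails.
Candidate 4 (20 nt, A=6 T=5 G=2 C=7): GC 9/20 = 45.0% ✓; length 20, outside 21–24 ✗ — fails.
Candidate 5 (20 nt, A=7 T=3 G=7 C=3): GC 10/20 = 50.0% ✓; length 20, outside 21–24 ✗ — fails.

Candidate 1 only.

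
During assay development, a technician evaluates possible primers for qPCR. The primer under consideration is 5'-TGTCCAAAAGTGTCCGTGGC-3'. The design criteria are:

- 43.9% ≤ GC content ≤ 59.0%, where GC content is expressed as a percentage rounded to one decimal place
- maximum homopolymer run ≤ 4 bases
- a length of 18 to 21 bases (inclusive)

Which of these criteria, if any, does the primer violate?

Base counts: A=4, T=5, G=6, C=5 (length 20).
GC content: GC 11/20 = 55.0% ✓
homopolymer run: longest run = 4 ✓
length: length 20 ✓

Meets all criteria.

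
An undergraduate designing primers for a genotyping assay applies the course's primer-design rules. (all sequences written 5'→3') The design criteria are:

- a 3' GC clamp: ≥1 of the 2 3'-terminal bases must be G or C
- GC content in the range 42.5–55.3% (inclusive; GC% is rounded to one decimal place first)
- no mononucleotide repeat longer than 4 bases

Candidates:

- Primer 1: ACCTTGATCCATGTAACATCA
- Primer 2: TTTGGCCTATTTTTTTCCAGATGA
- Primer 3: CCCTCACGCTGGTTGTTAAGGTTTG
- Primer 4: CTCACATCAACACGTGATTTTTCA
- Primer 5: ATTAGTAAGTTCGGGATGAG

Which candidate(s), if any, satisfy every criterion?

Primer 3 only.

Primer 1 (21 nt, A=7 T=6 G=2 C=6): 3' end CA has 1 G/C ✓; GC 8/21 = 38.1%, outside 42.5–55.3% ✗; longest run = 2 ✓ — fails.
Primer 2 (24 nt, A=4 T=12 G=4 C=4): 3' end GA has 1 G/C ✓; GC 8/24 = 33.3%, outside 42.5–55.3% ✗; longest run = 7, exceeds 4 ✗ — fails.
Primer 3 (25 nt, A=3 T=9 G=7 C=6): 3' end TG has 1 G/C ✓; GC 13/25 = 52.0% ✓; longest run = 3 ✓ — passes.
Primer 4 (24 nt, A=7 T=8 G=2 C=7): 3' end CA has 1 G/C ✓; GC 9/24 = 37.5%, outside 42.5–55.3% ✗; longest run = 5, exceeds 4 ✗ — fails.
Primer 5 (20 nt, A=6 T=6 G=7 C=1): 3' end AG has 1 G/C ✓; GC 8/20 = 40.0%, outside 42.5–55.3% ✗; longest run = 3 ✓ — fails.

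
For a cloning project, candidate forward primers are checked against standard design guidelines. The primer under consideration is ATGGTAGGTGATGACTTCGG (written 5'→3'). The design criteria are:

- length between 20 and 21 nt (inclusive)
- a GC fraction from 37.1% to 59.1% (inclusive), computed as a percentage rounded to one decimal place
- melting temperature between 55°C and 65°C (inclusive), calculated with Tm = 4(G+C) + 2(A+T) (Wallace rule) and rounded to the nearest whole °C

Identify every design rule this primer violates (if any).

Meets all criteria.

Base counts: A=4, T=6, G=8, C=2 (length 20).
length: length 20 ✓
GC content: GC 10/20 = 50.0% ✓
Tm: Tm = 2·10 + 4·10 = 60°C ✓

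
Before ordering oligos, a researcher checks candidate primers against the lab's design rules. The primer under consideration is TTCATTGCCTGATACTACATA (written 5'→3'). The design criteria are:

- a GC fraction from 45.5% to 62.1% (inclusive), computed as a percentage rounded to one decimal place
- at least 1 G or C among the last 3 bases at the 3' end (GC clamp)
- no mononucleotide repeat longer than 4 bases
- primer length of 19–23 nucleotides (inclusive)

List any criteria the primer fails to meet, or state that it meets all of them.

Fails: GC content, GC clamp.

Base counts: A=6, T=8, G=2, C=5 (length 21).
GC content: GC 7/21 = 33.3%, outside 45.5–62.1% ✗
GC clamp: 3' end ATA has 0 G/C, need ≥1 ✗
homopolymer run: longest run = 2 ✓
length: length 21 ✓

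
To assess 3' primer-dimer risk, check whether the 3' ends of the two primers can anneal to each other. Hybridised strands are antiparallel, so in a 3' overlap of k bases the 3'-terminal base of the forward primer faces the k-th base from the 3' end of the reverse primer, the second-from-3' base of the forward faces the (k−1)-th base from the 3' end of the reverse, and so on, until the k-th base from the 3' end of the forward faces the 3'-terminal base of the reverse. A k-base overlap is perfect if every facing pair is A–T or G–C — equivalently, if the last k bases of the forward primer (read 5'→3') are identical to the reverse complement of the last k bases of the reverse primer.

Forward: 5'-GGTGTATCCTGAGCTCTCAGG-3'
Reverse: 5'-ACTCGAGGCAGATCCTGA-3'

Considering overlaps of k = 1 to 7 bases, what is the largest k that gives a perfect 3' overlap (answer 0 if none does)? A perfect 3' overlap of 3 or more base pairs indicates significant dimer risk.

Last 7 bases (5'→3') — forward …TCTCAGG, reverse …ATCCTGA.
Reverse complement of the reverse primer's last 7 bases: TCAGGAT; its first k bases are the reverse complement of the reverse primer's last k bases, so a perfect k-base overlap needs the forward primer's last k bases to equal them.
Comparing (forward last k vs required): k=1: G vs T ✗; k=2: GG vs TC ✗; k=3: AGG vs TCA ✗; k=4: CAGG vs TCAG ✗; k=5: TCAGG vs TCAGG ✓; k=6: CTCAGG vs TCAGGA ✗; k=7: TCTCAGG vs TCAGGAT ✗.
Only k = 5 is perfect, so the longest perfect 3' overlap is 5.

Longest perfect overlap: 5 complementary base pairs; significant dimer risk (threshold 3).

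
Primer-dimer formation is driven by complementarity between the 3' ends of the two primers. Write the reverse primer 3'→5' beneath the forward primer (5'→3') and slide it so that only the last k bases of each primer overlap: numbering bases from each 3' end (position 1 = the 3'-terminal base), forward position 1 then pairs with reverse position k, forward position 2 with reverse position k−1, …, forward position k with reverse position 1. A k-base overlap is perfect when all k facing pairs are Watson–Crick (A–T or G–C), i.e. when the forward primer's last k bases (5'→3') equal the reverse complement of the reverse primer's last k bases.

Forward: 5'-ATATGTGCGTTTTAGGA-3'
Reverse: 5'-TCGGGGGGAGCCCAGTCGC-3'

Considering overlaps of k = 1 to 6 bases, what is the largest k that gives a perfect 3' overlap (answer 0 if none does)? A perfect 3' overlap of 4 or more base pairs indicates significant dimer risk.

Last 6 bases (5'→3') — forward …TTAGGA, reverse …AGTCGC.
Reverse complement of the reverse primer's last 6 bases: GCGACT; its first k bases are the reverse complement of the reverse primer's last k bases, so a perfect k-base overlap needs the forward primer's last k bases to equal them.
Comparing (forward last k vs required): k=1: A vs G ✗; k=2: GA vs GC ✗; k=3: GGA vs GCG ✗; k=4: AGGA vs GCGA ✗; k=5: TAGGA vs GCGAC ✗; k=6: TTAGGA vs GCGACT ✗.
No overlap length from 1 to 6 is perfect, so the longest perfect 3' overlap is 0.

Longest perfect overlap: 0 complementary base pairs; below the dimer-risk threshold (threshold 4).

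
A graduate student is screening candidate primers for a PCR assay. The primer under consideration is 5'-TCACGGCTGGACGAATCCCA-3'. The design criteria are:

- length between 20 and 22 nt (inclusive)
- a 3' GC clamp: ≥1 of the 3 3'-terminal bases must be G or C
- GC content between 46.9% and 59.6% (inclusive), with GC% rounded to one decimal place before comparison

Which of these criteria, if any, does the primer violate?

Base counts: A=5, T=3, G=5, C=7 (length 20).
length: length 20 ✓
GC clamp: 3' end CCA has 2 G/C ✓
GC content: GC 12/20 = 60.0%, outside 46.9–59.6% ✗

Fails: GC content.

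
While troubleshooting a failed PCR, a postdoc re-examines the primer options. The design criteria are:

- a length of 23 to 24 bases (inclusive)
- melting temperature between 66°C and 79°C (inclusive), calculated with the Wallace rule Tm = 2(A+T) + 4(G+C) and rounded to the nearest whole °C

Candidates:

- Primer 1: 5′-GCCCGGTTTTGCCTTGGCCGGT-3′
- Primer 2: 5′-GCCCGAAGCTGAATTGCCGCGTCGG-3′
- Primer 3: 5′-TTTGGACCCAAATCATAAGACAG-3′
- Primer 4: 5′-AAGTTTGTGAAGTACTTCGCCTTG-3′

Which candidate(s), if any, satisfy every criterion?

Primer 4 only.

Primer 1 (22 nt, A=0 T=7 G=8 C=7): length 22, outside 23–24 ✗; Tm = 2·7 + 4·15 = 74°C ✓ — fails.
Primer 2 (25 nt, A=4 T=4 G=9 C=8): length 25, outside 23–24 ✗; Tm = 2·8 + 4·17 = 84°C, outside 66–79°C ✗ — fails.
Primer 3 (23 nt, A=9 T=5 G=4 C=5): length 23 ✓; Tm = 2·14 + 4·9 = 64°C, outside 66–79°C ✗ — fails.
Primer 4 (24 nt, A=5 T=9 G=6 C=4): length 24 ✓; Tm = 2·14 + 4·10 = 68°C ✓ — passes.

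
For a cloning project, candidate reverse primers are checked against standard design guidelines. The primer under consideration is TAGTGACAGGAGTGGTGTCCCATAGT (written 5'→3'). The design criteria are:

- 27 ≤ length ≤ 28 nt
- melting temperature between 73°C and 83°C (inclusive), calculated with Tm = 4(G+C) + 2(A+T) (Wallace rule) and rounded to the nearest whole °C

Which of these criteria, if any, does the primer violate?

Fails: length.

Base counts: A=6, T=7, G=9, C=4 (length 26).
length: length 26, outside 27–28 ✗
Tm: Tm = 2·13 + 4·13 = 78°C ✓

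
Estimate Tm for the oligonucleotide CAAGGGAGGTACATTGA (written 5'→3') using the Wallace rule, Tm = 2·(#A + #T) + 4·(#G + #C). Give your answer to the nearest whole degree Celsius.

Base counts: A=6, T=3, G=6, C=2 (length 17).
Tm = 2·(6+3) + 4·(6+2) = 2·9 + 4·8 = 18 + 32 = 50°C.

50°C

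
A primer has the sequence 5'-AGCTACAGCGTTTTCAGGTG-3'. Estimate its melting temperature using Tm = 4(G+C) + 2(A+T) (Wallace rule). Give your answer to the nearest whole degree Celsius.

Base counts: A=4, T=6, G=6, C=4 (length 20).
Tm = 2·(4+6) + 4·(6+4) = 2·10 + 4·10 = 20 + 40 = 60°C.

60°C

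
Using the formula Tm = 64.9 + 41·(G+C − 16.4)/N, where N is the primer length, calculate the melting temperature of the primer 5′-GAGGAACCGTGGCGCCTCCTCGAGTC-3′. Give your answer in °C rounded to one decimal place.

Base counts: A=4, T=4, G=9, C=9; G+C = 18, N = 26.
Tm = 64.9 + 41·(18 − 16.4)/26 = 64.9 + 65.60/26 = 67.4°C.

67.4°C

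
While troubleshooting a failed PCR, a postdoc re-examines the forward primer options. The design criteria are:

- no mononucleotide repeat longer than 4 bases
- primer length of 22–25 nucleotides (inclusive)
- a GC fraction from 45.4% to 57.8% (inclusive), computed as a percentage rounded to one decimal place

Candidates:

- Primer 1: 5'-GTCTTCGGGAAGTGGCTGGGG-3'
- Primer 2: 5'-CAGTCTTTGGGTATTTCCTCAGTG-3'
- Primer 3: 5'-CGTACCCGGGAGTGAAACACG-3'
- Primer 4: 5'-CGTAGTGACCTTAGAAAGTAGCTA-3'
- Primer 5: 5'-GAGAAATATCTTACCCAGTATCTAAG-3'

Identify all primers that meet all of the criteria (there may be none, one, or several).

Primer 2 only.

Primer 1 (21 nt, A=2 T=5 G=11 C=3): longest run = 4 ✓; length 21, outside 22–25 ✗; GC 14/21 = 66.7%, outside 45.4–57.8% ✗ — fails.
Primer 2 (24 nt, A=3 T=10 G=6 C=5): longest run = 3 ✓; length 24 ✓; GC 11/24 = 45.8% ✓ — passes.
Primer 3 (21 nt, A=6 T=2 G=7 C=6): longest run = 3 ✓; length 21, outside 22–25 ✗; GC 13/21 = 61.9%, outside 45.4–57.8% ✗ — fails.
Primer 4 (24 nt, A=8 T=6 G=6 C=4): longest run = 3 ✓; length 24 ✓; GC 10/24 = 41.7%, outside 45.4–57.8% ✗ — fails.
Primer 5 (26 nt, A=10 T=7 G=4 C=5): longest run = 3 ✓; length 26, outside 22–25 ✗; GC 9/26 = 34.6%, outside 45.4–57.8% ✗ — fails.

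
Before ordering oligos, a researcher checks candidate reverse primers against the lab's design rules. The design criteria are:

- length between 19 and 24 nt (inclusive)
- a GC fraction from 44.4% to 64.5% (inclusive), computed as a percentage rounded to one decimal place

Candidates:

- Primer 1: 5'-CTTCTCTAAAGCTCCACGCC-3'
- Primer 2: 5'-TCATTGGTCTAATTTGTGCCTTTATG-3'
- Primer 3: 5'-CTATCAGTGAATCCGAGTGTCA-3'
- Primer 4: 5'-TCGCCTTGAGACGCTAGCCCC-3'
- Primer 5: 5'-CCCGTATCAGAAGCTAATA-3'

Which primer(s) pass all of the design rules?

Primer 1 (20 nt, A=4 T=5 G=2 C=9): length 20 ✓; GC 11/20 = 55.0% ✓ — passes.
Primer 2 (26 nt, A=4 T=13 G=5 C=4): length 26, outside 19–24 ✗; GC 9/26 = 34.6%, outside 44.4–64.5% ✗ — fails.
Primer 3 (22 nt, A=6 T=6 G=5 C=5): length 22 ✓; GC 10/22 = 45.5% ✓ — passes.
Primer 4 (21 nt, A=3 T=4 G=5 C=9): length 21 ✓; GC 14/21 = 66.7%, outside 44.4–64.5% ✗ — fails.
Primer 5 (19 nt, A=7 T=4 G=3 C=5): length 19 ✓; GC 8/19 = 42.1%, outside 44.4–64.5% ✗ — fails.

Primer 1 and Primer 3.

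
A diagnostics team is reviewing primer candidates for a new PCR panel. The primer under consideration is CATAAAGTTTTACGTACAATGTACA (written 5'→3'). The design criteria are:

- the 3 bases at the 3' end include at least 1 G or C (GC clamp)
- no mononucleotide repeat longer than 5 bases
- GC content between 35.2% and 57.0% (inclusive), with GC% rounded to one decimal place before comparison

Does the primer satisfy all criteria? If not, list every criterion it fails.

Base counts: A=10, T=8, G=3, C=4 (length 25).
GC clamp: 3' end ACA has 1 G/C ✓
homopolymer run: longest run = 4 ✓
GC content: GC 7/25 = 28.0%, outside 35.2–57.0% ✗

Fails: GC content.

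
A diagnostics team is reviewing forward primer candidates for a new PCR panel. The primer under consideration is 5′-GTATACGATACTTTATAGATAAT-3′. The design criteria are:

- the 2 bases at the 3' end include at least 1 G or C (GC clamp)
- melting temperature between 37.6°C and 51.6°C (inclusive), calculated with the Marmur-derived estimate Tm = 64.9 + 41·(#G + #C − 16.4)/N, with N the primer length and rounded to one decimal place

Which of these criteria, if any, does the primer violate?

Fails: GC clamp.

Base counts: A=9, T=9, G=3, C=2 (length 23).
GC clamp: 3' end AT has 0 G/C, need ≥1 ✗
Tm: Tm = 64.9 + 41·(5 − 16.4)/23 = 44.6°C ✓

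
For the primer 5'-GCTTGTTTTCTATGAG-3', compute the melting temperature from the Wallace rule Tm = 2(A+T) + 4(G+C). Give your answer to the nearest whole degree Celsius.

Base counts: A=2, T=8, G=4, C=2 (length 16).
Tm = 2·(2+8) + 4·(4+2) = 2·10 + 4·6 = 20 + 24 = 44°C.

44°C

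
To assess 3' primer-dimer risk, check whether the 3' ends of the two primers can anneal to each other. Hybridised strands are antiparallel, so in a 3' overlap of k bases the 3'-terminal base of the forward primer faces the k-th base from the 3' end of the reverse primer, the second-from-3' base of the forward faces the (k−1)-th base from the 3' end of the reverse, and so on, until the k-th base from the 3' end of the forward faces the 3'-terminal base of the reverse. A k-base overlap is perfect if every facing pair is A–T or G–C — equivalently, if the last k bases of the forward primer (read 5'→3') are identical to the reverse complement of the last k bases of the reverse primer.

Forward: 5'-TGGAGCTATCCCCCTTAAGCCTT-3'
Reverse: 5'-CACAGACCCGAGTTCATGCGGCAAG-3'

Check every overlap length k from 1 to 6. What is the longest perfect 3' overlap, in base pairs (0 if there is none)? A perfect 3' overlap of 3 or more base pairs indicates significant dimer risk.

Last 6 bases (5'→3') — forward …AGCCTT, reverse …GGCAAG.
Reverse complement of the reverse primer's last 6 bases: CTTGCC; its first k bases are the reverse complement of the reverse primer's last k bases, so a perfect k-base overlap needs the forward primer's last k bases to equal them.
Comparing (forward last k vs required): k=1: T vs C ✗; k=2: TT vs CT ✗; k=3: CTT vs CTT ✓; k=4: CCTT vs CTTG ✗; k=5: GCCTT vs CTTGC ✗; k=6: AGCCTT vs CTTGCC ✗.
Only k = 3 is perfect, so the longest perfect 3' overlap is 3.

Longest perfect overlap: 3 complementary base pairs; significant dimer risk (threshold 3).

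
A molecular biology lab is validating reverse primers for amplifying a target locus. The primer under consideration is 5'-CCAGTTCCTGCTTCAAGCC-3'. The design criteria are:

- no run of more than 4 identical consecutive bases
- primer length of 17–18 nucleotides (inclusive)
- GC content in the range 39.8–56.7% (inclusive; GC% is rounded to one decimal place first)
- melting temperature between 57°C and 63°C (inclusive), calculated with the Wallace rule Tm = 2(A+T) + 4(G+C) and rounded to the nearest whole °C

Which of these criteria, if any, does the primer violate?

Base counts: A=3, T=5, G=3, C=8 (length 19).
homopolymer run: longest run = 2 ✓
length: length 19, outside 17–18 ✗
GC content: GC 11/19 = 57.9%, outside 39.8–56.7% ✗
Tm: Tm = 2·8 + 4·11 = 60°C ✓

Fails: length, GC content.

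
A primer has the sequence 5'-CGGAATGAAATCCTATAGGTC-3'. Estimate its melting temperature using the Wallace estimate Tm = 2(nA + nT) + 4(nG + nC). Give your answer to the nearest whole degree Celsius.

Base counts: A=7, T=5, G=5, C=4 (length 21).
Tm = 2·(7+5) + 4·(5+4) = 2·12 + 4·9 = 24 + 36 = 60°C.

60°C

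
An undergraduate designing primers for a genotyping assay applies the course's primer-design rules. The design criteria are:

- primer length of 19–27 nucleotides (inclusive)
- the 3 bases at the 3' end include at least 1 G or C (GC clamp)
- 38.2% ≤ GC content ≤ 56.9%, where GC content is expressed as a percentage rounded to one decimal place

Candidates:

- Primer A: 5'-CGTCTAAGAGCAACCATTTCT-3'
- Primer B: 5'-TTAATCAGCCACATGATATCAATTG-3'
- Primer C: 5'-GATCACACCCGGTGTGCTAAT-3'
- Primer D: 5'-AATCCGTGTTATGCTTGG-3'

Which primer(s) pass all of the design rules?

Primer A (21 nt, A=6 T=6 G=3 C=6): length 21 ✓; 3' end TCT has 1 G/C ✓; GC 9/21 = 42.9% ✓ — passes.
Primer B (25 nt, A=9 T=8 G=3 C=5): length 25 ✓; 3' end TTG has 1 G/C ✓; GC 8/25 = 32.0%, outside 38.2–56.9% ✗ — fails.
Primer C (21 nt, A=5 T=5 G=5 C=6): length 21 ✓; 3' end AAT has 0 G/C, need ≥1 ✗; GC 11/21 = 52.4% ✓ — fails.
Primer D (18 nt, A=3 T=7 G=5 C=3): length 18, outside 19–27 ✗; 3' end TGG has 2 G/C ✓; GC 8/18 = 44.4% ✓ — fails.

Primer A only.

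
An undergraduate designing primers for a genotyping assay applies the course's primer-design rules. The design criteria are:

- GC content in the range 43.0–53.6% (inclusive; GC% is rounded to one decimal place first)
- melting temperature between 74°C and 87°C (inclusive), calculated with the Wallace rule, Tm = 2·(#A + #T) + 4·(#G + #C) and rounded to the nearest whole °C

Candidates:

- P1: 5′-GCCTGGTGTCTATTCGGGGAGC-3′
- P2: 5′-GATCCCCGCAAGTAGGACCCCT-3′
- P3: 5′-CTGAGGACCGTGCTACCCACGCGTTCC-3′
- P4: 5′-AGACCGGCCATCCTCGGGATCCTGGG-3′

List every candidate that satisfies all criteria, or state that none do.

P1 (22 nt, A=2 T=6 G=9 C=5): GC 14/22 = 63.6%, outside 43.0–53.6% ✗; Tm = 2·8 + 4·14 = 72°C, outside 74–87°C ✗ — fails.
P2 (22 nt, A=5 T=3 G=5 C=9): GC 14/22 = 63.6%, outside 43.0–53.6% ✗; Tm = 2·8 + 4·14 = 72°C, outside 74–87°C ✗ — fails.
P3 (27 nt, A=4 T=5 G=7 C=11): GC 18/27 = 66.7%, outside 43.0–53.6% ✗; Tm = 2·9 + 4·18 = 90°C, outside 74–87°C ✗ — fails.
P4 (26 nt, A=4 T=4 G=9 C=9): GC 18/26 = 69.2%, outside 43.0–53.6% ✗; Tm = 2·8 + 4·18 = 88°C, outside 74–87°C ✗ — fails.

None of the candidates satisfy all criteria.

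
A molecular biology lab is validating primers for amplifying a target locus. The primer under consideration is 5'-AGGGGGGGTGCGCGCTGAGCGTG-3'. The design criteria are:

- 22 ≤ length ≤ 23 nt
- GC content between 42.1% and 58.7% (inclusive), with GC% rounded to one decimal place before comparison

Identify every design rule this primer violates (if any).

Fails: GC content.

Base counts: A=2, T=3, G=14, C=4 (length 23).
length: length 23 ✓
GC content: GC 18/23 = 78.3%, outside 42.1–58.7% ✗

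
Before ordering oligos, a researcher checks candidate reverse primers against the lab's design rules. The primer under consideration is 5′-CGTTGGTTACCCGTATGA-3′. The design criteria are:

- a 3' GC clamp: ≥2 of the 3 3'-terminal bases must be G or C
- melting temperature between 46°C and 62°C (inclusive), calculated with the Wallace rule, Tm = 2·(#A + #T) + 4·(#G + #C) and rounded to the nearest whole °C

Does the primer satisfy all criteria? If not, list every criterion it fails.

Base counts: A=3, T=6, G=5, C=4 (length 18).
GC clamp: 3' end TGA has 1 G/C, need ≥2 ✗
Tm: Tm = 2·9 + 4·9 = 54°C ✓

Fails: GC clamp.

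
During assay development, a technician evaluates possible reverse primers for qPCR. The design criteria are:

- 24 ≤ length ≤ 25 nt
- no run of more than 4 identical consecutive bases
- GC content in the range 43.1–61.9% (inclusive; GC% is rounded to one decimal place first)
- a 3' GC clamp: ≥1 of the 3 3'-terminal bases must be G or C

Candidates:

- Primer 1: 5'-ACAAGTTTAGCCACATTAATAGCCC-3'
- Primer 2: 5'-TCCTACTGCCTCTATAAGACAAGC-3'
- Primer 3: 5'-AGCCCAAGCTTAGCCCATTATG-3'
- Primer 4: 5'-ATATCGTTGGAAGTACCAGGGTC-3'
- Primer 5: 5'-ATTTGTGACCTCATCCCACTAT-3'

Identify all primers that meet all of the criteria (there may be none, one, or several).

Primer 1 (25 nt, A=9 T=6 G=3 C=7): length 25 ✓; longest run = 3 ✓; GC 10/25 = 40.0%, outside 43.1–61.9% ✗; 3' end CCC has 3 G/C ✓ — fails.
Primer 2 (24 nt, A=7 T=6 G=3 C=8): length 24 ✓; longest run = 2 ✓; GC 11/24 = 45.8% ✓; 3' end AGC has 2 G/C ✓ — passes.
Primer 3 (22 nt, A=6 T=5 G=4 C=7): length 22, outside 24–25 ✗; longest run = 3 ✓; GC 11/22 = 50.0% ✓; 3' end ATG has 1 G/C ✓ — fails.
Primer 4 (23 nt, A=6 T=6 G=7 C=4): length 23, outside 24–25 ✗; longest run = 3 ✓; GC 11/23 = 47.8% ✓; 3' end GTC has 2 G/C ✓ — fails.
Primer 5 (22 nt, A=5 T=8 G=2 C=7): length 22, outside 24–25 ✗; longest run = 3 ✓; GC 9/22 = 40.9%, outside 43.1–61.9% ✗; 3' end TAT has 0 G/C, need ≥1 ✗ — fails.

Primer 2 only.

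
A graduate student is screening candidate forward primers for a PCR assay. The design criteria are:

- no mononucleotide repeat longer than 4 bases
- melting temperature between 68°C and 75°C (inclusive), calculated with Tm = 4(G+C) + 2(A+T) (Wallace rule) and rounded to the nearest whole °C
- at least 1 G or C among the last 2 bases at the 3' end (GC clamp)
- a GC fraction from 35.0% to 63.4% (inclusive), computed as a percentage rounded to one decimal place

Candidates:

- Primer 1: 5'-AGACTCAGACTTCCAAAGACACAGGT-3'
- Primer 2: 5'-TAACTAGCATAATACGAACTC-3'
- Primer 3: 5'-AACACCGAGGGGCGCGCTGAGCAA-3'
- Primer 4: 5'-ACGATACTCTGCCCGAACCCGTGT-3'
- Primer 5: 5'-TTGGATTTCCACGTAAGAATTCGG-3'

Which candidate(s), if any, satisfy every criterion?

Primer 1 (26 nt, A=10 T=4 G=5 C=7): longest run = 3 ✓; Tm = 2·14 + 4·12 = 76°C, outside 68–75°C ✗; 3' end GT has 1 G/C ✓; GC 12/26 = 46.2% ✓ — fails.
Primer 2 (21 nt, A=9 T=5 G=2 C=5): longest run = 2 ✓; Tm = 2·14 + 4·7 = 56°C, outside 68–75°C ✗; 3' end TC has 1 G/C ✓; GC 7/21 = 33.3%, outside 35.0–63.4% ✗ — fails.
Primer 3 (24 nt, A=7 T=1 G=9 C=7): longest run = 4 ✓; Tm = 2·8 + 4·16 = 80°C, outside 68–75°C ✗; 3' end AA has 0 G/C, need ≥1 ✗; GC 16/24 = 66.7%, outside 35.0–63.4% ✗ — fails.
Primer 4 (24 nt, A=5 T=5 G=5 C=9): longest run = 3 ✓; Tm = 2·10 + 4·14 = 76°C, outside 68–75°C ✗; 3' end GT has 1 G/C ✓; GC 14/24 = 58.3% ✓ — fails.
Primer 5 (24 nt, A=6 T=8 G=6 C=4): longest run = 3 ✓; Tm = 2·14 + 4·10 = 68°C ✓; 3' end GG has 2 G/C ✓; GC 10/24 = 41.7% ✓ — passes.

Primer 5 only.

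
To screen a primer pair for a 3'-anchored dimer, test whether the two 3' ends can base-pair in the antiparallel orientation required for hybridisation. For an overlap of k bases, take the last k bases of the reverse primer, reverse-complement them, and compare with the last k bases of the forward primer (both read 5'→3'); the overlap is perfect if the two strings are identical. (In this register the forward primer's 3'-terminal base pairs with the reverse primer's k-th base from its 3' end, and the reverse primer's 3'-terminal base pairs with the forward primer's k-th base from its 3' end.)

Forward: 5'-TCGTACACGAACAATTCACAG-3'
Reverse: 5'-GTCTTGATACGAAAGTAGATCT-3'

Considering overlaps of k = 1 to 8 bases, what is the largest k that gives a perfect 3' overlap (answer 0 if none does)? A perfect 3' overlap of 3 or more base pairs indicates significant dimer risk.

Longest perfect overlap: 2 complementary base pairs; below the dimer-risk threshold (threshold 3).

Last 8 bases (5'→3') — forward …ATTCACAG, reverse …GTAGATCT.
Reverse complement of the reverse primer's last 8 bases: AGATCTAC; its first k bases are the reverse complement of the reverse primer's last k bases, so a perfect k-base overlap needs the forward primer's last k bases to equal them.
Comparing (forward last k vs required): k=1: G vs A ✗; k=2: AG vs AG ✓; k=3: CAG vs AGA ✗; k=4: ACAG vs AGAT ✗; k=5: CACAG vs AGATC ✗; k=6: TCACAG vs AGATCT ✗; k=7: TTCACAG vs AGATCTA ✗; k=8: ATTCACAG vs AGATCTAC ✗.
Only k = 2 is perfect, so the longest perfect 3' overlap is 2.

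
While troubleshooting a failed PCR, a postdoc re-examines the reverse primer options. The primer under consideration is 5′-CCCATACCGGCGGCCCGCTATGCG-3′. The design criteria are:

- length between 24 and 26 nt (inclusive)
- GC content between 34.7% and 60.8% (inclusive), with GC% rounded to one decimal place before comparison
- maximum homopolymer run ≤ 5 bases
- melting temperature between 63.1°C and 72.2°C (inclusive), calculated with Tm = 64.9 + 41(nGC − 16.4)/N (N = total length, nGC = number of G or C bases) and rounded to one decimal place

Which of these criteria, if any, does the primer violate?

Base counts: A=3, T=3, G=7, C=11 (length 24).
length: length 24 ✓
GC content: GC 18/24 = 75.0%, outside 34.7–60.8% ✗
homopolymer run: longest run = 3 ✓
Tm: Tm = 64.9 + 41·(18 − 16.4)/24 = 67.6°C ✓

Fails: GC content.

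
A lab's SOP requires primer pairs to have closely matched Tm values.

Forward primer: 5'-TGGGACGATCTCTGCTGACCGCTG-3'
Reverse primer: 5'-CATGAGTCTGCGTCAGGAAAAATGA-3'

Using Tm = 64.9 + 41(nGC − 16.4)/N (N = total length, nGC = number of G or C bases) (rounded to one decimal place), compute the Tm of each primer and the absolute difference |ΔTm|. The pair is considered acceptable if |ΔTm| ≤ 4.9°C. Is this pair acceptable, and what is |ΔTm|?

Forward: G+C = 15, N = 24 → Tm = 64.9 + 41·(15 − 16.4)/24 = 62.5°C.
Reverse: G+C = 11, N = 25 → Tm = 64.9 + 41·(11 − 16.4)/25 = 56.0°C.
|ΔTm| = |62.5 − 56.0| = 6.5°C, > 4.9°C.

|ΔTm| = 6.5°C; the pair is not acceptable.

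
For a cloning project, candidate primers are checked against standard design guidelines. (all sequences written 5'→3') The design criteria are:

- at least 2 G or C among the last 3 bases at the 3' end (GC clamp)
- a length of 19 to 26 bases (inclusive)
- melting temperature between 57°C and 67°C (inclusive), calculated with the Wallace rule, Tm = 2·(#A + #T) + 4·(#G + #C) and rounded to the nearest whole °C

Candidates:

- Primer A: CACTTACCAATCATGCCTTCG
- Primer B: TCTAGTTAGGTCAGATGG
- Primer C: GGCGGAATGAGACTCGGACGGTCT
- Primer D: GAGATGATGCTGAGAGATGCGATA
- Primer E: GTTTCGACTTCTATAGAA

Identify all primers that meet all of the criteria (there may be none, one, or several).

Primer A (21 nt, A=5 T=6 G=2 C=8): 3' end TCG has 2 G/C ✓; length 21 ✓; Tm = 2·11 + 4·10 = 62°C ✓ — passes.
Primer B (18 nt, A=4 T=6 G=6 C=2): 3' end TGG has 2 G/C ✓; length 18, outside 19–26 ✗; Tm = 2·10 + 4·8 = 52°C, outside 57–67°C ✗ — fails.
Primer C (24 nt, A=5 T=4 G=10 C=5): 3' end TCT has 1 G/C, need ≥2 ✗; length 24 ✓; Tm = 2·9 + 4·15 = 78°C, outside 57–67°C ✗ — fails.
Primer D (24 nt, A=8 T=5 G=9 C=2): 3' end ATA has 0 G/C, need ≥2 ✗; length 24 ✓; Tm = 2·13 + 4·11 = 70°C, outside 57–67°C ✗ — fails.
Primer E (18 nt, A=5 T=7 G=3 C=3): 3' end GAA has 1 G/C, need ≥2 ✗; length 18, outside 19–26 ✗; Tm = 2·12 + 4·6 = 48°C, outside 57–67°C ✗ — fails.

Primer A only.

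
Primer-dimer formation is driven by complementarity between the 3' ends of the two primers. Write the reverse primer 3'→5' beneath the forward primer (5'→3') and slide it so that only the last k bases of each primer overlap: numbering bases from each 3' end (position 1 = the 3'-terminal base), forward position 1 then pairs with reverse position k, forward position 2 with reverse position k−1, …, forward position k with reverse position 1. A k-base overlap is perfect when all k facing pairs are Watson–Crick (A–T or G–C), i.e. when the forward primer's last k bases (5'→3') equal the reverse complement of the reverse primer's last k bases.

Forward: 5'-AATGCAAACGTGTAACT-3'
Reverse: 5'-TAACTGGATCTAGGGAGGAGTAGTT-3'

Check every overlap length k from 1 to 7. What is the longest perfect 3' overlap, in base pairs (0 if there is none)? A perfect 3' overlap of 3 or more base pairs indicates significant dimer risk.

Last 7 bases (5'→3') — forward …TGTAACT, reverse …AGTAGTT.
Reverse complement of the reverse primer's last 7 bases: AACTACT; its first k bases are the reverse complement of the reverse primer's last k bases, so a perfect k-base overlap needs the forward primer's last k bases to equal them.
Comparing (forward last k vs required): k=1: T vs A ✗; k=2: CT vs AA ✗; k=3: ACT vs AAC ✗; k=4: AACT vs AACT ✓; k=5: TAACT vs AACTA ✗; k=6: GTAACT vs AACTAC ✗; k=7: TGTAACT vs AACTACT ✗.
Only k = 4 is perfect, so the longest perfect 3' overlap is 4.

Longest perfect overlap: 4 complementary base pairs; significant dimer risk (threshold 3).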